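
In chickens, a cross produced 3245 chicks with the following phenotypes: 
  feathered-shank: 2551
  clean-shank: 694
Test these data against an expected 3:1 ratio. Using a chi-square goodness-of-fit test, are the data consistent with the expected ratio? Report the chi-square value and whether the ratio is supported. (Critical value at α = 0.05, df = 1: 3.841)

Expected counts for N = 3245 under a 3:1 ratio (total parts = 4):
  feathered-shank: 3245 × 3/4 = 2433.75
  clean-shank: 3245 × 1/4 = 811.25
χ² = Σ (O − E)² / E
  feathered-shank: (2551 − 2433.75)² / 2433.75 = 5.6487
  clean-shank: (694 − 811.25)² / 811.25 = 16.9461
χ² = 5.6487 + 16.9461 = 22.5948 ≈ 22.595
Degrees of freedom = 2 − 1 = 1; critical value at α = 0.05 is 3.841.
Since 22.595 > 3.841, we reject the null hypothesis — the data do not fit the 3:1 ratio.

22.595; not consistent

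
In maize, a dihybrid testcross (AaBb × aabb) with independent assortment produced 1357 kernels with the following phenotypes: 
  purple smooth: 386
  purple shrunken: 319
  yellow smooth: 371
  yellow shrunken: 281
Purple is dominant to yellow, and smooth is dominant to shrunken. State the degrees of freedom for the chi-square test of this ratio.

A dihybrid testcross with independent assortment gives a 1:1:1:1 ratio.
A goodness-of-fit test with 4 phenotype classes has df = 4 − 1 = 3.

3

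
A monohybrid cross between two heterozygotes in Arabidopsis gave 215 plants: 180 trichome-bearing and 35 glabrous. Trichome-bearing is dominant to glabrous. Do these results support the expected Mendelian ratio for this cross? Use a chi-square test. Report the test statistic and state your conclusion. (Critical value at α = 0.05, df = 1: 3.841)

8.721; not consistent

For a monohybrid cross between heterozygotes with complete dominance, the expected phenotypic ratio is 3:1.
The 3:1 ratio has 4 parts, so with N = 215 the expected counts are:
  trichome-bearing: 215 × 3/4 = 161.25
  glabrous: 215 × 1/4 = 53.75
χ² = Σ (O − E)² / E
  trichome-bearing: (180 − 161.25)² / 161.25 = 2.1802
  glabrous: (35 − 53.75)² / 53.75 = 6.5407
χ² = 2.1802 + 6.5407 = 8.7209 ≈ 8.721
Degrees of freedom = 2 − 1 = 1; critical value at α = 0.05 is 3.841.
Since 8.721 > 3.841, we reject the null hypothesis — the data do not fit the 3:1 ratio.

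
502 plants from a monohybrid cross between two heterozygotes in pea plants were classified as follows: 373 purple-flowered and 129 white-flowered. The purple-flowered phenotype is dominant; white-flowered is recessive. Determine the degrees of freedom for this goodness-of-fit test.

1

For a monohybrid cross between heterozygotes with complete dominance, the expected phenotypic ratio is 3:1.
A goodness-of-fit test with 2 phenotype classes has df = 2 − 1 = 1.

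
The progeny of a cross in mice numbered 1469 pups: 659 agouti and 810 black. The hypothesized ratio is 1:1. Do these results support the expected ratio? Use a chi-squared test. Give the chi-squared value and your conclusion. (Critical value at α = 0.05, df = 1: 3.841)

The 1:1 ratio has 2 parts, so with N = 1469 the expected counts are:
  agouti: 1469 × 1/2 = 734.5
  black: 1469 × 1/2 = 734.5
χ² = Σ (O − E)² / E
  agouti: (659 − 734.5)² / 734.5 = 7.7607
  black: (810 − 734.5)² / 734.5 = 7.7607
χ² = 7.7607 + 7.7607 = 15.5214 ≈ 15.521
Degrees of freedom = 2 − 1 = 1; critical value at α = 0.05 is 3.841.
Since 15.521 > 3.841, we reject the null hypothesis — the data do not fit the 1:1 ratio.

15.521; not consistent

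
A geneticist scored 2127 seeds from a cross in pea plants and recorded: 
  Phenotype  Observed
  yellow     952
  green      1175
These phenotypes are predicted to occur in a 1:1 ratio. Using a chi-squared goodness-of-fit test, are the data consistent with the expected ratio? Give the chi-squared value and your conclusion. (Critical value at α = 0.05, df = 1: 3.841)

The 1:1 ratio has 2 parts, so with N = 2127 the expected counts are:
  yellow: 2127 × 1/2 = 1063.5
  green: 2127 × 1/2 = 1063.5
χ² = Σ (O − E)² / E
  yellow: (952 − 1063.5)² / 1063.5 = 11.6899
  green: (1175 − 1063.5)² / 1063.5 = 11.6899
χ² = 11.6899 + 11.6899 = 23.3798 ≈ 23.380
Degrees of freedom = 2 − 1 = 1; critical value at α = 0.05 is 3.841.
Since 23.380 > 3.841, we reject the null hypothesis — the data do not fit the 1:1 ratio.

23.380; not consistent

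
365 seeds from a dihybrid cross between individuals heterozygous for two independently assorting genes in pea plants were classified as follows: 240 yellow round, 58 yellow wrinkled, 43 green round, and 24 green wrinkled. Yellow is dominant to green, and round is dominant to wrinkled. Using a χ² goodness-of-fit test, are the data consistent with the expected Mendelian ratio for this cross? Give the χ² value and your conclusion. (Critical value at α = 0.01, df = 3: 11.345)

16.969; not consistent

A dihybrid F₂ with independent assortment and complete dominance at both loci gives a 9:3:3:1 phenotypic ratio.
The 9:3:3:1 ratio has 16 parts, so with N = 365 the expected counts are:
  yellow round: 365 × 9/16 = 205.3125
  yellow wrinkled: 365 × 3/16 = 68.4375
  green round: 365 × 3/16 = 68.4375
  green wrinkled: 365 × 1/16 = 22.8125
χ² = Σ (O − E)² / E
  yellow round: (240 − 205.3125)² / 205.3125 = 5.8604
  yellow wrinkled: (58 − 68.4375)² / 68.4375 = 1.5918
  green round: (43 − 68.4375)² / 68.4375 = 9.4549
  green wrinkled: (24 − 22.8125)² / 22.8125 = 0.0618
χ² = 5.8604 + 1.5918 + 9.4549 + 0.0618 = 16.9689 ≈ 16.969
Degrees of freedom = 4 − 1 = 3; critical value at α = 0.01 is 11.345.
Since 16.969 > 11.345, we reject the null hypothesis — the data do not fit the 9:3:3:1 ratio.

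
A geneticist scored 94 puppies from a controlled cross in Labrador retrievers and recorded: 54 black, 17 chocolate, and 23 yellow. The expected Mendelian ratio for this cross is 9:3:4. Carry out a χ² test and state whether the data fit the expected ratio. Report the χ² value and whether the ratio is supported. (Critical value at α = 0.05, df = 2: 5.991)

0.057; consistent

Total ratio parts = 16. Expected numbers out of 94:
  black: 94 × 9/16 = 52.875
  chocolate: 94 × 3/16 = 17.625
  yellow: 94 × 4/16 = 23.5
χ² = Σ (O − E)² / E
  black: (54 − 52.875)² / 52.875 = 0.0239
  chocolate: (17 − 17.625)² / 17.625 = 0.0222
  yellow: (23 − 23.5)² / 23.5 = 0.0106
χ² = 0.0239 + 0.0222 + 0.0106 = 0.0567 ≈ 0.057
Degrees of freedom = 3 − 1 = 2; critical value at α = 0.05 is 5.991.
Since 0.057 < 5.991, we fail to reject the null hypothesis — the data are consistent with the 9:3:4 ratio.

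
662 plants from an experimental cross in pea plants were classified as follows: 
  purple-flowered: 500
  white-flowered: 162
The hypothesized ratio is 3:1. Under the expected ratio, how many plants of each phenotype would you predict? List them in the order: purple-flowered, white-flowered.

The 3:1 ratio has 4 parts, so with N = 662 the expected counts are:
  purple-flowered: 662 × 3/4 = 496.5
  white-flowered: 662 × 1/4 = 165.5

496.5, 165.5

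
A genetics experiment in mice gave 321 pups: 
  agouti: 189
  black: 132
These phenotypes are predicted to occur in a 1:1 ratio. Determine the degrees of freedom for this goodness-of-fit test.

A goodness-of-fit test with 2 phenotype classes has df = 2 − 1 = 1.

1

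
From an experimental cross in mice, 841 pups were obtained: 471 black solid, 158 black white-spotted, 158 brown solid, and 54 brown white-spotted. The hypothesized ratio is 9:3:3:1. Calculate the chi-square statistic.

Expected counts for N = 841 under a 9:3:3:1 ratio (total parts = 16):
  black solid: 841 × 9/16 = 473.0625
  black white-spotted: 841 × 3/16 = 157.6875
  brown solid: 841 × 3/16 = 157.6875
  brown white-spotted: 841 × 1/16 = 52.5625
χ² = Σ (O − E)² / E
  black solid: (471 − 473.0625)² / 473.0625 = 0.0090
  black white-spotted: (158 − 157.6875)² / 157.6875 = 0.0006
  brown solid: (158 − 157.6875)² / 157.6875 = 0.0006
  brown white-spotted: (54 − 52.5625)² / 52.5625 = 0.0393
χ² = 0.0090 + 0.0006 + 0.0006 + 0.0393 = 0.0495 ≈ 0.050

0.050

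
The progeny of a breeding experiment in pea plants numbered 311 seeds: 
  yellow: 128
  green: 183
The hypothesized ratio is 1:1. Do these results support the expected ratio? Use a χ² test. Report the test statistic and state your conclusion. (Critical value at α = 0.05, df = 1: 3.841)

Expected counts for N = 311 under a 1:1 ratio (total parts = 2):
  yellow: 311 × 1/2 = 155.5
  green: 311 × 1/2 = 155.5
χ² = Σ (O − E)² / E
  yellow: (128 − 155.5)² / 155.5 = 4.8633
  green: (183 − 155.5)² / 155.5 = 4.8633
χ² = 4.8633 + 4.8633 = 9.7266 ≈ 9.727
Degrees of freedom = 2 − 1 = 1; critical value at α = 0.05 is 3.841.
Since 9.727 > 3.841, we reject the null hypothesis — the data do not fit the 1:1 ratio.

9.727; not consistent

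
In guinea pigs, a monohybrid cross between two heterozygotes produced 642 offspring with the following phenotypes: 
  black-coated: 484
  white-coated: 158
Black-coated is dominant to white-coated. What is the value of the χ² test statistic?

0.052

For a monohybrid cross between heterozygotes with complete dominance, the expected phenotypic ratio is 3:1.
Expected counts for N = 642 under a 3:1 ratio (total parts = 4):
  black-coated: 642 × 3/4 = 481.5
  white-coated: 642 × 1/4 = 160.5
χ² = Σ (O − E)² / E
  black-coated: (484 − 481.5)² / 481.5 = 0.0130
  white-coated: (158 − 160.5)² / 160.5 = 0.0389
χ² = 0.0130 + 0.0389 = 0.0519 ≈ 0.052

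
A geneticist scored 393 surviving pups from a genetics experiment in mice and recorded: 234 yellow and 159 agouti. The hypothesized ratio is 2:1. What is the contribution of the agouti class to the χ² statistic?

5.985

The 2:1 ratio has 3 parts, so with N = 393 the expected counts are:
  yellow: 393 × 2/3 = 262
  agouti: 393 × 1/3 = 131
Contribution of agouti: (159 − 131)² / 131 = 5.9847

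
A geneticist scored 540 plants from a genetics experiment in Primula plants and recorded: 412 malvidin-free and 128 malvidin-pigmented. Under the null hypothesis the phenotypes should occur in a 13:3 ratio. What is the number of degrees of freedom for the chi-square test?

A goodness-of-fit test with 2 phenotype classes has df = 2 − 1 = 1.

1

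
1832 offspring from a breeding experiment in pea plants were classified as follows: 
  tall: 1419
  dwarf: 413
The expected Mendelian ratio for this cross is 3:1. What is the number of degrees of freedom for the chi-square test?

A goodness-of-fit test with 2 phenotype classes has df = 2 − 1 = 1.

1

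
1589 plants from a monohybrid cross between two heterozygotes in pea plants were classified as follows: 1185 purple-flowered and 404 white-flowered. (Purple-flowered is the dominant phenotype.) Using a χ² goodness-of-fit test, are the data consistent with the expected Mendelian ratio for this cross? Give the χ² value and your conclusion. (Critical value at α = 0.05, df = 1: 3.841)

0.153; consistent

For a monohybrid cross between heterozygotes with complete dominance, the expected phenotypic ratio is 3:1.
The 3:1 ratio has 4 parts, so with N = 1589 the expected counts are:
  purple-flowered: 1589 × 3/4 = 1191.75
  white-flowered: 1589 × 1/4 = 397.25
χ² = Σ (O − E)² / E
  purple-flowered: (1185 − 1191.75)² / 1191.75 = 0.0382
  white-flowered: (404 − 397.25)² / 397.25 = 0.1147
χ² = 0.0382 + 0.1147 = 0.1529 ≈ 0.153
Degrees of freedom = 2 − 1 = 1; critical value at α = 0.05 is 3.841.
Since 0.153 < 3.841, we fail to reject the null hypothesis — the data are consistent with the 3:1 ratio.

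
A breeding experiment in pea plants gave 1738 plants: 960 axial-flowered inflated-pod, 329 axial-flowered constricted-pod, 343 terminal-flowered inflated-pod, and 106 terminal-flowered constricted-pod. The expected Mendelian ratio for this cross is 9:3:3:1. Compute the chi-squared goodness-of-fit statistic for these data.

Total ratio parts = 16. Expected numbers out of 1738:
  axial-flowered inflated-pod: 1738 × 9/16 = 977.625
  axial-flowered constricted-pod: 1738 × 3/16 = 325.875
  terminal-flowered inflated-pod: 1738 × 3/16 = 325.875
  terminal-flowered constricted-pod: 1738 × 1/16 = 108.625
χ² = Σ (O − E)² / E
  axial-flowered inflated-pod: (960 − 977.625)² / 977.625 = 0.3178
  axial-flowered constricted-pod: (329 − 325.875)² / 325.875 = 0.0300
  terminal-flowered inflated-pod: (343 − 325.875)² / 325.875 = 0.8999
  terminal-flowered constricted-pod: (106 − 108.625)² / 108.625 = 0.0634
χ² = 0.3178 + 0.0300 + 0.8999 + 0.0634 = 1.3111 ≈ 1.311

1.311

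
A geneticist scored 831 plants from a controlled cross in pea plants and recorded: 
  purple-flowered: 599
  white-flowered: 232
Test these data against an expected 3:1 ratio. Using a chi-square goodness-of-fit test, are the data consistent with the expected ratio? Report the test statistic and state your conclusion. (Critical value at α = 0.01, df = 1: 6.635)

3.774; consistent

The 3:1 ratio has 4 parts, so with N = 831 the expected counts are:
  purple-flowered: 831 × 3/4 = 623.25
  white-flowered: 831 × 1/4 = 207.75
χ² = Σ (O − E)² / E
  purple-flowered: (599 − 623.25)² / 623.25 = 0.9435
  white-flowered: (232 − 207.75)² / 207.75 = 2.8306
χ² = 0.9435 + 2.8306 = 3.7741 ≈ 3.774
Degrees of freedom = 2 − 1 = 1; critical value at α = 0.01 is 6.635.
Since 3.774 < 6.635, we fail to reject the null hypothesis — the data are consistent with the 3:1 ratio.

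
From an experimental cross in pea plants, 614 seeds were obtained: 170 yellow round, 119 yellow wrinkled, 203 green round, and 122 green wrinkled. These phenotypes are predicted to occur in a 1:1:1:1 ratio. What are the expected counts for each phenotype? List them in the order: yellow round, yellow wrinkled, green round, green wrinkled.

153.5, 153.5, 153.5, 153.5

Total ratio parts = 4. Expected numbers out of 614:
  yellow round: 614 × 1/4 = 153.5
  yellow wrinkled: 614 × 1/4 = 153.5
  green round: 614 × 1/4 = 153.5
  green wrinkled: 614 × 1/4 = 153.5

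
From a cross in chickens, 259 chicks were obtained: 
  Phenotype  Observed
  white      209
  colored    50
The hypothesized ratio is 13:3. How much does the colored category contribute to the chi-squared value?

Under the 13:3 hypothesis (Σ ratio = 16, N = 259):
  white: 259 × 13/16 = 210.4375
  colored: 259 × 3/16 = 48.5625
Contribution of colored: (50 − 48.5625)² / 48.5625 = 0.0426

0.043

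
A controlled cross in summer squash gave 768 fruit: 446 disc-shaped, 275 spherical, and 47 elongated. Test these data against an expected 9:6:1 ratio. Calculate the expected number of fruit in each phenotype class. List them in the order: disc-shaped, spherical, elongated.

Expected counts for N = 768 under a 9:6:1 ratio (total parts = 16):
  disc-shaped: 768 × 9/16 = 432
  spherical: 768 × 6/16 = 288
  elongated: 768 × 1/16 = 48

432, 288, 48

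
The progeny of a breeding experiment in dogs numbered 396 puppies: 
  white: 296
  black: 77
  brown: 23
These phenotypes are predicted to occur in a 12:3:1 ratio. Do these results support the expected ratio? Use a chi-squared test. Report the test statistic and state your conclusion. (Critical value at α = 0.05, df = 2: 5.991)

0.229; consistent

Under the 12:3:1 hypothesis (Σ ratio = 16, N = 396):
  white: 396 × 12/16 = 297
  black: 396 × 3/16 = 74.25
  brown: 396 × 1/16 = 24.75
χ² = Σ (O − E)² / E
  white: (296 − 297)² / 297 = 0.0034
  black: (77 − 74.25)² / 74.25 = 0.1019
  brown: (23 − 24.75)² / 24.75 = 0.1237
χ² = 0.0034 + 0.1019 + 0.1237 = 0.229
Degrees of freedom = 3 − 1 = 2; critical value at α = 0.05 is 5.991.
Since 0.229 < 5.991, we fail to reject the null hypothesis — the data are consistent with the 12:3:1 ratio.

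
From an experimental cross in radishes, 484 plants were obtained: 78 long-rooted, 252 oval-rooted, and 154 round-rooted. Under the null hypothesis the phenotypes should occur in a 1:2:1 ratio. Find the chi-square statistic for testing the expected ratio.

Under the 1:2:1 hypothesis (Σ ratio = 4, N = 484):
  long-rooted: 484 × 1/4 = 121
  oval-rooted: 484 × 2/4 = 242
  round-rooted: 484 × 1/4 = 121
χ² = Σ (O − E)² / E
  long-rooted: (78 − 121)² / 121 = 15.2810
  oval-rooted: (252 − 242)² / 242 = 0.4132
  round-rooted: (154 − 121)² / 121 = 9.0000
χ² = 15.2810 + 0.4132 + 9.0000 = 24.6942 ≈ 24.694

24.694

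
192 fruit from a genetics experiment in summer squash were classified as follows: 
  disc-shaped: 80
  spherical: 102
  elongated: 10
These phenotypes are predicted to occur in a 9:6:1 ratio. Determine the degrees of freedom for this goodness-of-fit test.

2

A goodness-of-fit test with 3 phenotype classes has df = 3 − 1 = 2.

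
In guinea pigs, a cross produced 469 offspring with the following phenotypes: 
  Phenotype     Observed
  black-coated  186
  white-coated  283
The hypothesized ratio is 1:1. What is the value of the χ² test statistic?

20.062

Total ratio parts = 2. Expected numbers out of 469:
  black-coated: 469 × 1/2 = 234.5
  white-coated: 469 × 1/2 = 234.5
χ² = Σ (O − E)² / E
  black-coated: (186 − 234.5)² / 234.5 = 10.0309
  white-coated: (283 − 234.5)² / 234.5 = 10.0309
χ² = 10.0309 + 10.0309 = 20.0618 ≈ 20.062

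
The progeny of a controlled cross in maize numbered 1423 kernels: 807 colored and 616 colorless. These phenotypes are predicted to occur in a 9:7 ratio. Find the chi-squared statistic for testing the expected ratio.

0.123

Total ratio parts = 16. Expected numbers out of 1423:
  colored: 1423 × 9/16 = 800.4375
  colorless: 1423 × 7/16 = 622.5625
χ² = Σ (O − E)² / E
  colored: (807 − 800.4375)² / 800.4375 = 0.0538
  colorless: (616 − 622.5625)² / 622.5625 = 0.0692
χ² = 0.0538 + 0.0692 = 0.123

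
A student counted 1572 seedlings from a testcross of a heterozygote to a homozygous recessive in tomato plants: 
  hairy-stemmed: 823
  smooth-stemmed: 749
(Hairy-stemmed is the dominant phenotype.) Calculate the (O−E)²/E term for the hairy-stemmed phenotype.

1.742

A testcross of a heterozygote (Aa × aa) gives a 1:1 phenotypic ratio.
The 1:1 ratio has 2 parts, so with N = 1572 the expected counts are:
  hairy-stemmed: 1572 × 1/2 = 786
  smooth-stemmed: 1572 × 1/2 = 786
Contribution of hairy-stemmed: (823 − 786)² / 786 = 1.7417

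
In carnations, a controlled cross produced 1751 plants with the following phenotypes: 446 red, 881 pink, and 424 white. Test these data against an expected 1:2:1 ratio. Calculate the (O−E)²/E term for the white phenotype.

0.432

Total ratio parts = 4. Expected numbers out of 1751:
  red: 1751 × 1/4 = 437.75
  pink: 1751 × 2/4 = 875.5
  white: 1751 × 1/4 = 437.75
Contribution of white: (424 − 437.75)² / 437.75 = 0.4319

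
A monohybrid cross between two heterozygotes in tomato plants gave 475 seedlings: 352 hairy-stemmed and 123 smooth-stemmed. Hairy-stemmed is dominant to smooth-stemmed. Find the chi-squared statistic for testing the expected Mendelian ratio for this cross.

0.203

For a monohybrid cross between heterozygotes with complete dominance, the expected phenotypic ratio is 3:1.
The 3:1 ratio has 4 parts, so with N = 475 the expected counts are:
  hairy-stemmed: 475 × 3/4 = 356.25
  smooth-stemmed: 475 × 1/4 = 118.75
χ² = Σ (O − E)² / E
  hairy-stemmed: (352 − 356.25)² / 356.25 = 0.0507
  smooth-stemmed: (123 − 118.75)² / 118.75 = 0.1521
χ² = 0.0507 + 0.1521 = 0.2028 ≈ 0.203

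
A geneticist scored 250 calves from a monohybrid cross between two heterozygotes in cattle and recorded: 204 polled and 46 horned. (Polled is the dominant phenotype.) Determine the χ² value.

5.808

For a monohybrid cross between heterozygotes with complete dominance, the expected phenotypic ratio is 3:1.
The 3:1 ratio has 4 parts, so with N = 250 the expected counts are:
  polled: 250 × 3/4 = 187.5
  horned: 250 × 1/4 = 62.5
χ² = Σ (O − E)² / E
  polled: (204 − 187.5)² / 187.5 = 1.4520
  horned: (46 − 62.5)² / 62.5 = 4.3560
χ² = 1.4520 + 4.3560 = 5.808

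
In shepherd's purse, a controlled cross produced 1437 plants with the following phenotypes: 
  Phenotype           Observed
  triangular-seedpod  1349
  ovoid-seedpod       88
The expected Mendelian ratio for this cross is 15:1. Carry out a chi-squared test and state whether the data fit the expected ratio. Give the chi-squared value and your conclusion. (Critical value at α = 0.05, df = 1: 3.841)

0.039; consistent

Under the 15:1 hypothesis (Σ ratio = 16, N = 1437):
  triangular-seedpod: 1437 × 15/16 = 1347.1875
  ovoid-seedpod: 1437 × 1/16 = 89.8125
χ² = Σ (O − E)² / E
  triangular-seedpod: (1349 − 1347.1875)² / 1347.1875 = 0.0024
  ovoid-seedpod: (88 − 89.8125)² / 89.8125 = 0.0366
χ² = 0.0024 + 0.0366 = 0.039
Degrees of freedom = 2 − 1 = 1; critical value at α = 0.05 is 3.841.
Since 0.039 < 3.841, we fail to reject the null hypothesis — the data are consistent with the 15:1 ratio.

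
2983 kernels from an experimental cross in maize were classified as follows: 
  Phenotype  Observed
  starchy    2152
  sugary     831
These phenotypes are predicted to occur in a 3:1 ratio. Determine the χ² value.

Expected counts for N = 2983 under a 3:1 ratio (total parts = 4):
  starchy: 2983 × 3/4 = 2237.25
  sugary: 2983 × 1/4 = 745.75
χ² = Σ (O − E)² / E
  starchy: (2152 − 2237.25)² / 2237.25 = 3.2484
  sugary: (831 − 745.75)² / 745.75 = 9.7453
χ² = 3.2484 + 9.7453 = 12.9937 ≈ 12.994

12.994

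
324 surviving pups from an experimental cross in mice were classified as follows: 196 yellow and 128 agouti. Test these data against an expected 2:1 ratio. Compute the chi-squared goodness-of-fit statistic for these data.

The 2:1 ratio has 3 parts, so with N = 324 the expected counts are:
  yellow: 324 × 2/3 = 216
  agouti: 324 × 1/3 = 108
χ² = Σ (O − E)² / E
  yellow: (196 − 216)² / 216 = 1.8519
  agouti: (128 − 108)² / 108 = 3.7037
χ² = 1.8519 + 3.7037 = 5.5556 ≈ 5.556

5.556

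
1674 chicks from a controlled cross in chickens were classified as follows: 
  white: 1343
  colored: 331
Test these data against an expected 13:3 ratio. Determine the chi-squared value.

1.150

The 13:3 ratio has 16 parts, so with N = 1674 the expected counts are:
  white: 1674 × 13/16 = 1360.125
  colored: 1674 × 3/16 = 313.875
χ² = Σ (O − E)² / E
  white: (1343 − 1360.125)² / 1360.125 = 0.2156
  colored: (331 − 313.875)² / 313.875 = 0.9343
χ² = 0.2156 + 0.9343 = 1.1499 ≈ 1.150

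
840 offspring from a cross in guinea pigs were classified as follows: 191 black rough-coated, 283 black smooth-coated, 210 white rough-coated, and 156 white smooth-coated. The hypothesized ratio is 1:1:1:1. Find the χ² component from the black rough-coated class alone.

Under the 1:1:1:1 hypothesis (Σ ratio = 4, N = 840):
  black rough-coated: 840 × 1/4 = 210
  black smooth-coated: 840 × 1/4 = 210
  white rough-coated: 840 × 1/4 = 210
  white smooth-coated: 840 × 1/4 = 210
Contribution of black rough-coated: (191 − 210)² / 210 = 1.7190

1.719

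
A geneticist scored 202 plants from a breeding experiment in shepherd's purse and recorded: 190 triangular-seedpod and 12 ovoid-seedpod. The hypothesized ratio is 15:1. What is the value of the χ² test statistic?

Total ratio parts = 16. Expected numbers out of 202:
  triangular-seedpod: 202 × 15/16 = 189.375
  ovoid-seedpod: 202 × 1/16 = 12.625
χ² = Σ (O − E)² / E
  triangular-seedpod: (190 − 189.375)² / 189.375 = 0.0021
  ovoid-seedpod: (12 − 12.625)² / 12.625 = 0.0309
χ² = 0.0021 + 0.0309 = 0.033

0.033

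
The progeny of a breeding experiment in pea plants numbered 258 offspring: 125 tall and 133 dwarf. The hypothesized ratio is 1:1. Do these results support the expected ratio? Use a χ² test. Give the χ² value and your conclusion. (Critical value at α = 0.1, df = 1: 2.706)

0.248; consistent

The 1:1 ratio has 2 parts, so with N = 258 the expected counts are:
  tall: 258 × 1/2 = 129
  dwarf: 258 × 1/2 = 129
χ² = Σ (O − E)² / E
  tall: (125 − 129)² / 129 = 0.1240
  dwarf: (133 − 129)² / 129 = 0.1240
χ² = 0.1240 + 0.1240 = 0.248
Degrees of freedom = 2 − 1 = 1; critical value at α = 0.1 is 2.706.
Since 0.248 < 2.706, we fail to reject the null hypothesis — the data are consistent with the 1:1 ratio.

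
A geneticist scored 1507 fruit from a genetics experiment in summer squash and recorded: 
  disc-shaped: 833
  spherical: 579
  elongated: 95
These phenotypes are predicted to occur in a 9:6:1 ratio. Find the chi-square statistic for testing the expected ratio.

0.602

Total ratio parts = 16. Expected numbers out of 1507:
  disc-shaped: 1507 × 9/16 = 847.6875
  spherical: 1507 × 6/16 = 565.125
  elongated: 1507 × 1/16 = 94.1875
χ² = Σ (O − E)² / E
  disc-shaped: (833 − 847.6875)² / 847.6875 = 0.2545
  spherical: (579 − 565.125)² / 565.125 = 0.3407
  elongated: (95 − 94.1875)² / 94.1875 = 0.0070
χ² = 0.2545 + 0.3407 + 0.0070 = 0.6022 ≈ 0.602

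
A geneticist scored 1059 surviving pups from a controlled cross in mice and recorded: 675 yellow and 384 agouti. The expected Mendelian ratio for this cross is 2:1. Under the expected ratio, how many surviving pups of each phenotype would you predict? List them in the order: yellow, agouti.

706, 353

Total ratio parts = 3. Expected numbers out of 1059:
  yellow: 1059 × 2/3 = 706
  agouti: 1059 × 1/3 = 353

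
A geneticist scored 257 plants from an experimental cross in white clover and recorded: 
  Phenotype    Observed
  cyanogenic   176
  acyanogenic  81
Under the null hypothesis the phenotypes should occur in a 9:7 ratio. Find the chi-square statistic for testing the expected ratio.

15.627

Total ratio parts = 16. Expected numbers out of 257:
  cyanogenic: 257 × 9/16 = 144.5625
  acyanogenic: 257 × 7/16 = 112.4375
χ² = Σ (O − E)² / E
  cyanogenic: (176 − 144.5625)² / 144.5625 = 6.8366
  acyanogenic: (81 − 112.4375)² / 112.4375 = 8.7899
χ² = 6.8366 + 8.7899 = 15.6265 ≈ 15.627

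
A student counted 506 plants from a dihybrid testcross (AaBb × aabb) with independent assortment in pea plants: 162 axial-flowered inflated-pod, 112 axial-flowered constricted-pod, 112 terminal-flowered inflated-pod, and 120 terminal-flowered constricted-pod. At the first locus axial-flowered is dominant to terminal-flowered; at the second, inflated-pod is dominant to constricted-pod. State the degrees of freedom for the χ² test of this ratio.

A dihybrid testcross with independent assortment gives a 1:1:1:1 ratio.
A goodness-of-fit test with 4 phenotype classes has df = 4 − 1 = 3.

3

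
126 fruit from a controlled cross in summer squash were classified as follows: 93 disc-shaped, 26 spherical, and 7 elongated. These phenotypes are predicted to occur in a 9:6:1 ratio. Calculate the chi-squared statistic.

Under the 9:6:1 hypothesis (Σ ratio = 16, N = 126):
  disc-shaped: 126 × 9/16 = 70.875
  spherical: 126 × 6/16 = 47.25
  elongated: 126 × 1/16 = 7.875
χ² = Σ (O − E)² / E
  disc-shaped: (93 − 70.875)² / 70.875 = 6.9067
  spherical: (26 − 47.25)² / 47.25 = 9.5569
  elongated: (7 − 7.875)² / 7.875 = 0.0972
χ² = 6.9067 + 9.5569 + 0.0972 = 16.5608 ≈ 16.561

16.561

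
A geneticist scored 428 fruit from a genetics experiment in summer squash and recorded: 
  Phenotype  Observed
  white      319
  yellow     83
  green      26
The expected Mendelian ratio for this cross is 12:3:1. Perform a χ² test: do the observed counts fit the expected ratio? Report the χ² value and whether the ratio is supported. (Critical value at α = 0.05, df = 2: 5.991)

Total ratio parts = 16. Expected numbers out of 428:
  white: 428 × 12/16 = 321
  yellow: 428 × 3/16 = 80.25
  green: 428 × 1/16 = 26.75
χ² = Σ (O − E)² / E
  white: (319 − 321)² / 321 = 0.0125
  yellow: (83 − 80.25)² / 80.25 = 0.0942
  green: (26 − 26.75)² / 26.75 = 0.0210
χ² = 0.0125 + 0.0942 + 0.0210 = 0.1277 ≈ 0.128
Degrees of freedom = 3 − 1 = 2; critical value at α = 0.05 is 5.991.
Since 0.128 < 5.991, we fail to reject the null hypothesis — the data are consistent with the 12:3:1 ratio.

0.128; consistent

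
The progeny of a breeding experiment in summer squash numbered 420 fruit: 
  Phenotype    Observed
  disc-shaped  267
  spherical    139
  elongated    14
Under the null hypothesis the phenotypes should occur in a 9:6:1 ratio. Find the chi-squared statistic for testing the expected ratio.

11.892

Under the 9:6:1 hypothesis (Σ ratio = 16, N = 420):
  disc-shaped: 420 × 9/16 = 236.25
  spherical: 420 × 6/16 = 157.5
  elongated: 420 × 1/16 = 26.25
χ² = Σ (O − E)² / E
  disc-shaped: (267 − 236.25)² / 236.25 = 4.0024
  spherical: (139 − 157.5)² / 157.5 = 2.1730
  elongated: (14 − 26.25)² / 26.25 = 5.7167
χ² = 4.0024 + 2.1730 + 5.7167 = 11.8921 ≈ 11.892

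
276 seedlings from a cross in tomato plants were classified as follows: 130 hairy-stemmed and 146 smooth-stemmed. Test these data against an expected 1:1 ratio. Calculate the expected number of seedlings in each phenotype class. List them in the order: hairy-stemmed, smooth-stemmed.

Under the 1:1 hypothesis (Σ ratio = 2, N = 276):
  hairy-stemmed: 276 × 1/2 = 138
  smooth-stemmed: 276 × 1/2 = 138

138, 138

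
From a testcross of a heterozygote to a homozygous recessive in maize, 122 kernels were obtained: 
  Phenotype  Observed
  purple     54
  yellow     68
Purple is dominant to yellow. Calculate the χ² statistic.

1.607

A testcross of a heterozygote (Aa × aa) gives a 1:1 phenotypic ratio.
The 1:1 ratio has 2 parts, so with N = 122 the expected counts are:
  purple: 122 × 1/2 = 61
  yellow: 122 × 1/2 = 61
χ² = Σ (O − E)² / E
  purple: (54 − 61)² / 61 = 0.8033
  yellow: (68 − 61)² / 61 = 0.8033
χ² = 0.8033 + 0.8033 = 1.6066 ≈ 1.607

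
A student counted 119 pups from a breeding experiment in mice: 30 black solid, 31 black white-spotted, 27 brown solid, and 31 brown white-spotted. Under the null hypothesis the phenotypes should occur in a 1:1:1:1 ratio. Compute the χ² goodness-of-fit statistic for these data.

Under the 1:1:1:1 hypothesis (Σ ratio = 4, N = 119):
  black solid: 119 × 1/4 = 29.75
  black white-spotted: 119 × 1/4 = 29.75
  brown solid: 119 × 1/4 = 29.75
  brown white-spotted: 119 × 1/4 = 29.75
χ² = Σ (O − E)² / E
  black solid: (30 − 29.75)² / 29.75 = 0.0021
  black white-spotted: (31 − 29.75)² / 29.75 = 0.0525
  brown solid: (27 − 29.75)² / 29.75 = 0.2542
  brown white-spotted: (31 − 29.75)² / 29.75 = 0.0525
χ² = 0.0021 + 0.0525 + 0.2542 + 0.0525 = 0.3613 ≈ 0.361

0.361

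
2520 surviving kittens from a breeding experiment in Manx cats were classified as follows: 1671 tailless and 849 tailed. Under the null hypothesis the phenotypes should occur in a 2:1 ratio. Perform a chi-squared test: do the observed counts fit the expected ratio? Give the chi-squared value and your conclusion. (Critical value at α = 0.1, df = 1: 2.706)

0.145; consistent

Under the 2:1 hypothesis (Σ ratio = 3, N = 2520):
  tailless: 2520 × 2/3 = 1680
  tailed: 2520 × 1/3 = 840
χ² = Σ (O − E)² / E
  tailless: (1671 − 1680)² / 1680 = 0.0482
  tailed: (849 − 840)² / 840 = 0.0964
χ² = 0.0482 + 0.0964 = 0.1446 ≈ 0.145
Degrees of freedom = 2 − 1 = 1; critical value at α = 0.1 is 2.706.
Since 0.145 < 2.706, we fail to reject the null hypothesis — the data are consistent with the 2:1 ratio.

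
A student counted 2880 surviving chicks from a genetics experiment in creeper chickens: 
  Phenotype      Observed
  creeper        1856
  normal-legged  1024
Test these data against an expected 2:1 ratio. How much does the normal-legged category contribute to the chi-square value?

Total ratio parts = 3. Expected numbers out of 2880:
  creeper: 2880 × 2/3 = 1920
  normal-legged: 2880 × 1/3 = 960
Contribution of normal-legged: (1024 − 960)² / 960 = 4.2667

4.267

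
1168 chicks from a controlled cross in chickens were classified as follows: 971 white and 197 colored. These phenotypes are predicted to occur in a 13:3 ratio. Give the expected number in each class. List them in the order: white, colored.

949, 219

The 13:3 ratio has 16 parts, so with N = 1168 the expected counts are:
  white: 1168 × 13/16 = 949
  colored: 1168 × 3/16 = 219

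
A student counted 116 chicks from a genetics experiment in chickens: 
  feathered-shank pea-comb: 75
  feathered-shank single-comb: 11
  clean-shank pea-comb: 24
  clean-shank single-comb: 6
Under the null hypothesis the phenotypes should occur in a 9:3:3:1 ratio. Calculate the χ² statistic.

7.218

Under the 9:3:3:1 hypothesis (Σ ratio = 16, N = 116):
  feathered-shank pea-comb: 116 × 9/16 = 65.25
  feathered-shank single-comb: 116 × 3/16 = 21.75
  clean-shank pea-comb: 116 × 3/16 = 21.75
  clean-shank single-comb: 116 × 1/16 = 7.25
χ² = Σ (O − E)² / E
  feathered-shank pea-comb: (75 − 65.25)² / 65.25 = 1.4569
  feathered-shank single-comb: (11 − 21.75)² / 21.75 = 5.3132
  clean-shank pea-comb: (24 − 21.75)² / 21.75 = 0.2328
  clean-shank single-comb: (6 − 7.25)² / 7.25 = 0.2155
χ² = 1.4569 + 5.3132 + 0.2328 + 0.2155 = 7.2184 ≈ 7.218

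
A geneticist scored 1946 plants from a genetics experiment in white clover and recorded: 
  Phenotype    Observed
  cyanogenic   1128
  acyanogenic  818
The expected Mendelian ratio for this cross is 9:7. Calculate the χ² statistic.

Expected counts for N = 1946 under a 9:7 ratio (total parts = 16):
  cyanogenic: 1946 × 9/16 = 1094.625
  acyanogenic: 1946 × 7/16 = 851.375
χ² = Σ (O − E)² / E
  cyanogenic: (1128 − 1094.625)² / 1094.625 = 1.0176
  acyanogenic: (818 − 851.375)² / 851.375 = 1.3083
χ² = 1.0176 + 1.3083 = 2.3259 ≈ 2.326

2.326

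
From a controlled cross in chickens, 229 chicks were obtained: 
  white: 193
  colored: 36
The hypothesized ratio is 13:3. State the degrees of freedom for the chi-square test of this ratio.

A goodness-of-fit test with 2 phenotype classes has df = 2 − 1 = 1.

1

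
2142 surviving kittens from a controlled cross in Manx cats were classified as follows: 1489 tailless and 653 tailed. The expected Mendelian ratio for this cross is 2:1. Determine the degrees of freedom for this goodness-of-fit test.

1

A goodness-of-fit test with 2 phenotype classes has df = 2 − 1 = 1.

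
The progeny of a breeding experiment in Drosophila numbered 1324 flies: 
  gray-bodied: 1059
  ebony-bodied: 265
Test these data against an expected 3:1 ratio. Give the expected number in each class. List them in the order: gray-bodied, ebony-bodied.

Under the 3:1 hypothesis (Σ ratio = 4, N = 1324):
  gray-bodied: 1324 × 3/4 = 993
  ebony-bodied: 1324 × 1/4 = 331

993, 331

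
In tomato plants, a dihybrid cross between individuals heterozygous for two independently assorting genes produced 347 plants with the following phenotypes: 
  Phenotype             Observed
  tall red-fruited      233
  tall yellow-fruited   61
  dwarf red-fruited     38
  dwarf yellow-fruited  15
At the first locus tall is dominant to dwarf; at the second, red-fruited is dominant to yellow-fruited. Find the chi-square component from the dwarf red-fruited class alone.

A dihybrid F₂ with independent assortment and complete dominance at both loci gives a 9:3:3:1 phenotypic ratio.
Expected counts for N = 347 under a 9:3:3:1 ratio (total parts = 16):
  tall red-fruited: 347 × 9/16 = 195.1875
  tall yellow-fruited: 347 × 3/16 = 65.0625
  dwarf red-fruited: 347 × 3/16 = 65.0625
  dwarf yellow-fruited: 347 × 1/16 = 21.6875
Contribution of dwarf red-fruited: (38 − 65.0625)² / 65.0625 = 11.2565

11.257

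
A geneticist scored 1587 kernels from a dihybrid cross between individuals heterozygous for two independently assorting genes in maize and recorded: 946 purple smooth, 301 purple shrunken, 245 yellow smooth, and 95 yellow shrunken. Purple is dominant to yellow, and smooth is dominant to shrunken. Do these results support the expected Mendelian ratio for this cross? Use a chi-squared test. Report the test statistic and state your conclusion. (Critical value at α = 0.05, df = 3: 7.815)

A dihybrid F₂ with independent assortment and complete dominance at both loci gives a 9:3:3:1 phenotypic ratio.
Total ratio parts = 16. Expected numbers out of 1587:
  purple smooth: 1587 × 9/16 = 892.6875
  purple shrunken: 1587 × 3/16 = 297.5625
  yellow smooth: 1587 × 3/16 = 297.5625
  yellow shrunken: 1587 × 1/16 = 99.1875
χ² = Σ (O − E)² / E
  purple smooth: (946 − 892.6875)² / 892.6875 = 3.1839
  purple shrunken: (301 − 297.5625)² / 297.5625 = 0.0397
  yellow smooth: (245 − 297.5625)² / 297.5625 = 9.2848
  yellow shrunken: (95 − 99.1875)² / 99.1875 = 0.1768
χ² = 3.1839 + 0.0397 + 9.2848 + 0.1768 = 12.6852 ≈ 12.685
Degrees of freedom = 4 − 1 = 3; critical value at α = 0.05 is 7.815.
Since 12.685 > 7.815, we reject the null hypothesis — the data do not fit the 9:3:3:1 ratio.

12.685; not consistent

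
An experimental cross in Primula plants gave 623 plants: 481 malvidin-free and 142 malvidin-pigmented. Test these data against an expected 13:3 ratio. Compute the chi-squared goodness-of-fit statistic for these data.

Expected counts for N = 623 under a 13:3 ratio (total parts = 16):
  malvidin-free: 623 × 13/16 = 506.1875
  malvidin-pigmented: 623 × 3/16 = 116.8125
χ² = Σ (O − E)² / E
  malvidin-free: (481 − 506.1875)² / 506.1875 = 1.2533
  malvidin-pigmented: (142 − 116.8125)² / 116.8125 = 5.4310
χ² = 1.2533 + 5.4310 = 6.6843 ≈ 6.684

6.684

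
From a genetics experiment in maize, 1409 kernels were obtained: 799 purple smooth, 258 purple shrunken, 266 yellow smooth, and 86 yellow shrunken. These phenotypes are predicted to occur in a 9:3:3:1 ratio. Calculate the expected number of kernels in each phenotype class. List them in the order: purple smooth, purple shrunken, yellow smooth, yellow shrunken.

792.5625, 264.1875, 264.1875, 88.0625

Total ratio parts = 16. Expected numbers out of 1409:
  purple smooth: 1409 × 9/16 = 792.5625
  purple shrunken: 1409 × 3/16 = 264.1875
  yellow smooth: 1409 × 3/16 = 264.1875
  yellow shrunken: 1409 × 1/16 = 88.0625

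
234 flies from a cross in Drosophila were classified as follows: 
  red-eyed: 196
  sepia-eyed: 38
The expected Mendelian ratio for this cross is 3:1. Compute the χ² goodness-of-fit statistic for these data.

Total ratio parts = 4. Expected numbers out of 234:
  red-eyed: 234 × 3/4 = 175.5
  sepia-eyed: 234 × 1/4 = 58.5
χ² = Σ (O − E)² / E
  red-eyed: (196 − 175.5)² / 175.5 = 2.3946
  sepia-eyed: (38 − 58.5)² / 58.5 = 7.1838
χ² = 2.3946 + 7.1838 = 9.5784 ≈ 9.578

9.578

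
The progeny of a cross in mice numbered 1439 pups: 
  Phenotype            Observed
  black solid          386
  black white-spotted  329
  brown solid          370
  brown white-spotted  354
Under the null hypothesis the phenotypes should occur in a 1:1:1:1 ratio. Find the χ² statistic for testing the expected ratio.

Under the 1:1:1:1 hypothesis (Σ ratio = 4, N = 1439):
  black solid: 1439 × 1/4 = 359.75
  black white-spotted: 1439 × 1/4 = 359.75
  brown solid: 1439 × 1/4 = 359.75
  brown white-spotted: 1439 × 1/4 = 359.75
χ² = Σ (O − E)² / E
  black solid: (386 − 359.75)² / 359.75 = 1.9154
  black white-spotted: (329 − 359.75)² / 359.75 = 2.6284
  brown solid: (370 − 359.75)² / 359.75 = 0.2920
  brown white-spotted: (354 − 359.75)² / 359.75 = 0.0919
χ² = 1.9154 + 2.6284 + 0.2920 + 0.0919 = 4.9277 ≈ 4.928

4.928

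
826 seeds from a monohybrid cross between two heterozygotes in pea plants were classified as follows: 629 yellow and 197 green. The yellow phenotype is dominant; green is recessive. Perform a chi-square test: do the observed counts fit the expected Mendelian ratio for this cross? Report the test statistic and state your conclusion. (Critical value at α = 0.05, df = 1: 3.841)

For a monohybrid cross between heterozygotes with complete dominance, the expected phenotypic ratio is 3:1.
Expected counts for N = 826 under a 3:1 ratio (total parts = 4):
  yellow: 826 × 3/4 = 619.5
  green: 826 × 1/4 = 206.5
χ² = Σ (O − E)² / E
  yellow: (629 − 619.5)² / 619.5 = 0.1457
  green: (197 − 206.5)² / 206.5 = 0.4370
χ² = 0.1457 + 0.4370 = 0.5827 ≈ 0.583
Degrees of freedom = 2 − 1 = 1; critical value at α = 0.05 is 3.841.
Since 0.583 < 3.841, we fail to reject the null hypothesis — the data are consistent with the 3:1 ratio.

0.583; consistent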